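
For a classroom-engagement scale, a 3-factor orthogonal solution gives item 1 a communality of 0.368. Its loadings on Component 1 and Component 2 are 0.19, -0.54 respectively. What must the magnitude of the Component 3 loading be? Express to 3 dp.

0.201

Under orthogonal rotation h² = Σλ², so λ_Component 3² = h² − (0.3277) = 0.368 − 0.3277 = 0.0403.
|λ| = √0.0403 = 0.2007.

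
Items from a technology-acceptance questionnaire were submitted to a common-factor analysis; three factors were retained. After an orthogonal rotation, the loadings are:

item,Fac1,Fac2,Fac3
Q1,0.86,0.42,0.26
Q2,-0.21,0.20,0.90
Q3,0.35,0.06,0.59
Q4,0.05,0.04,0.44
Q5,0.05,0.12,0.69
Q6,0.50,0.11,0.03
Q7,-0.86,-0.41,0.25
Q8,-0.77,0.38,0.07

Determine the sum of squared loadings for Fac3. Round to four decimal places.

1.9637

SS loadings for Fac3 = 0.26² + 0.90² + 0.59² + 0.44² + 0.69² + 0.03² + 0.25² + 0.07² = 0.0676 + 0.8100 + 0.3481 + 0.1936 + 0.4761 + 0.0009 + 0.0625 + 0.0049 = 1.9637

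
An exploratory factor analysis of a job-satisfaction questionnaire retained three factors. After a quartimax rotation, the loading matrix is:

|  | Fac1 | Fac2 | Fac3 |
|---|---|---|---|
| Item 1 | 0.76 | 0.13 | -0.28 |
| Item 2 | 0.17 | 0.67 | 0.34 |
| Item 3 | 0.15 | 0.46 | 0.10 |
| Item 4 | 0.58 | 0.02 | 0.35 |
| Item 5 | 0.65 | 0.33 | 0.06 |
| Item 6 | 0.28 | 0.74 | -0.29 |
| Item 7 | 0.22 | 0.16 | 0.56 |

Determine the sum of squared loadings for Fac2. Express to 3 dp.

SS loadings for Fac2 = 0.13² + 0.67² + 0.46² + 0.02² + 0.33² + 0.74² + 0.16² = 0.0169 + 0.4489 + 0.2116 + 0.0004 + 0.1089 + 0.5476 + 0.0256 = 1.3599

1.360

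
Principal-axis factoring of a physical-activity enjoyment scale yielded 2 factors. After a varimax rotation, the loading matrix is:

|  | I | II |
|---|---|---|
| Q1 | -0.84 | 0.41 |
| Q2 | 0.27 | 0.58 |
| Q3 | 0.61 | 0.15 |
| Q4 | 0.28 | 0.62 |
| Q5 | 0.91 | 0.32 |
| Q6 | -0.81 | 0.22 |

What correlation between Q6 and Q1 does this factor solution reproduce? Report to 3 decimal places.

r̂ = Σ λ_i·λ_j across factors = (-0.81)(-0.84) + (0.22)(0.41)
  = +0.6804 +0.0902 = 0.7706

0.771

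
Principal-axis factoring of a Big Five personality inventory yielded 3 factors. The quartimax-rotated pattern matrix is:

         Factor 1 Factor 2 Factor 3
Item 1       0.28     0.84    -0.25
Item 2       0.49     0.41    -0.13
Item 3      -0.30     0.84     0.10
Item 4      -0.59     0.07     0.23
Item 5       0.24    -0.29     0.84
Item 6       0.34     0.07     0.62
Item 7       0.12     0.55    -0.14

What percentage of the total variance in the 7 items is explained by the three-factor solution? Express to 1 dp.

Communalities: 0.8465, 0.4251, 0.8056, 0.4059, 0.8473, 0.5049, 0.3365; Σh² = 4.1718.
Total variance with 7 standardized items is 7, so the solution explains 4.1718/7 = 0.5960 = 59.60%.

59.6%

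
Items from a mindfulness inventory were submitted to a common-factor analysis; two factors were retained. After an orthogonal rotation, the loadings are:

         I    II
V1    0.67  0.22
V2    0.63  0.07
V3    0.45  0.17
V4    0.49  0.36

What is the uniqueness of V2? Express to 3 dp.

h² = 0.63² + 0.07² = 0.3969 + 0.0049 = 0.4018
Uniqueness u² = 1 − h² = 1 − 0.4018 = 0.5982

0.598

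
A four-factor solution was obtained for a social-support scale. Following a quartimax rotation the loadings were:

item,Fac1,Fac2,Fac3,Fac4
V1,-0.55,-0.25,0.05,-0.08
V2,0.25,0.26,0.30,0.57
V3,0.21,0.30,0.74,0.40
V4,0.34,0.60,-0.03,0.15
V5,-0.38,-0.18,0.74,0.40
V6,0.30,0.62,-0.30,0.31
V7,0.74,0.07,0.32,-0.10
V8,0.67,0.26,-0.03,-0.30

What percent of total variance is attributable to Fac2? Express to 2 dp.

13.37%

SS loadings for Fac2 = (-0.25)² + 0.26² + 0.30² + 0.60² + (-0.18)² + 0.62² + 0.07² + 0.26² = 1.0694
With 8 standardized items, total variance = 8. Proportion = 1.0694/8 = 0.1337 → 13.37%.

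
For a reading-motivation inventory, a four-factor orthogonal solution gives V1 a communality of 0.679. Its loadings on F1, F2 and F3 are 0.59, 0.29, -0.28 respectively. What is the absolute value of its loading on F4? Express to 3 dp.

0.410

Under orthogonal rotation h² = Σλ², so λ_F4² = h² − (0.5106) = 0.679 − 0.5106 = 0.1684.
|λ| = √0.1684 = 0.4104.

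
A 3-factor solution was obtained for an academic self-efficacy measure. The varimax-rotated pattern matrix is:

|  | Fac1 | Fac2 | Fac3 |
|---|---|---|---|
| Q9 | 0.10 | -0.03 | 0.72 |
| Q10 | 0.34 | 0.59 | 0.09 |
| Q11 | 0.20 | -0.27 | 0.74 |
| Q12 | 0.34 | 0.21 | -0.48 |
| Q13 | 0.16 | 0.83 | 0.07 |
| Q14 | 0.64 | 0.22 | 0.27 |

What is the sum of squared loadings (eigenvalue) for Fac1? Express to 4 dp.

SS loadings for Fac1 = 0.10² + 0.34² + 0.20² + 0.34² + 0.16² + 0.64² = 0.0100 + 0.1156 + 0.0400 + 0.1156 + 0.0256 + 0.4096 = 0.7164

0.7164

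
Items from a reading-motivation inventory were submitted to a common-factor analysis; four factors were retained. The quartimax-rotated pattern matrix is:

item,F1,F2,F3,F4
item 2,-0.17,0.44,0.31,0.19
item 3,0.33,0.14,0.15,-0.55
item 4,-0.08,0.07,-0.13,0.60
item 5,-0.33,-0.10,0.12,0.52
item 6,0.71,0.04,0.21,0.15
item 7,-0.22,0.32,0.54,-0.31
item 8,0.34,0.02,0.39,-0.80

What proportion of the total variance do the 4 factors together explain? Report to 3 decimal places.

SS loadings by factor: 0.9212, 0.3325, 0.6377, 1.7276; total = 3.6190.
Total variance with 7 standardized items is 7, so the solution explains 3.6190/7 = 0.5170.

0.517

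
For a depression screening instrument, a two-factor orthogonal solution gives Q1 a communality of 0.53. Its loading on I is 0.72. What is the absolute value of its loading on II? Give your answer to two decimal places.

0.11

Under orthogonal rotation h² = Σλ², so λ_II² = h² − (0.5184) = 0.53 − 0.5184 = 0.0116.
|λ| = √0.0116 = 0.1077.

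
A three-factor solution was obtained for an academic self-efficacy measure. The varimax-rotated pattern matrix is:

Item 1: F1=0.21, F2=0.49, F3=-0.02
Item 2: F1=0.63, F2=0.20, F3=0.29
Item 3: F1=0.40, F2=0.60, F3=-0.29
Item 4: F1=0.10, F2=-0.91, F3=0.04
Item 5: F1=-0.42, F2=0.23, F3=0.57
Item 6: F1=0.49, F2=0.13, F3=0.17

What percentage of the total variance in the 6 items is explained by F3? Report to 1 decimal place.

8.7%

SS loadings for F3 = (-0.02)² + 0.29² + (-0.29)² + 0.04² + 0.57² + 0.17² = 0.5240
With 6 standardized items, total variance = 6. Proportion = 0.5240/6 = 0.0873 → 8.73%.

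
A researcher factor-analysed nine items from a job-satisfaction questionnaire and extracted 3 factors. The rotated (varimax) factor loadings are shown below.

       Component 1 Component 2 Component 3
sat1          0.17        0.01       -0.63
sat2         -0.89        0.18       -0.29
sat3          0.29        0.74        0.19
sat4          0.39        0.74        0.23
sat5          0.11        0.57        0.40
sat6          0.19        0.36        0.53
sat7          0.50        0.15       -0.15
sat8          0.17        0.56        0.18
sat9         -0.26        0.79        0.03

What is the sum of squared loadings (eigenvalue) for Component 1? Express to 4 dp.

SS loadings for Component 1 = 0.17² + (-0.89)² + 0.29² + 0.39² + 0.11² + 0.19² + 0.50² + 0.17² + (-0.26)² = 0.0289 + 0.7921 + 0.0841 + 0.1521 + 0.0121 + 0.0361 + 0.2500 + 0.0289 + 0.0676 = 1.4519

1.4519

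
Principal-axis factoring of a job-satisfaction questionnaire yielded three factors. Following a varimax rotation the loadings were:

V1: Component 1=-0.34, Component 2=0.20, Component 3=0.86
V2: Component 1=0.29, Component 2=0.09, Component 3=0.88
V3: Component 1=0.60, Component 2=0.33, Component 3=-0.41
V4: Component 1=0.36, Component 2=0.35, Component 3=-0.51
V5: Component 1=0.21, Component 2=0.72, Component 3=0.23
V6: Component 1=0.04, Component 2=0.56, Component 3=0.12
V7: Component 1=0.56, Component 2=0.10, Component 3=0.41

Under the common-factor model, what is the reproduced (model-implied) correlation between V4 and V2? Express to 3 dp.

r̂ = Σ λ_i·λ_j across factors = (0.36)(0.29) + (0.35)(0.09) + (-0.51)(0.88)
  = +0.1044 +0.0315 -0.4488 = -0.3129

-0.313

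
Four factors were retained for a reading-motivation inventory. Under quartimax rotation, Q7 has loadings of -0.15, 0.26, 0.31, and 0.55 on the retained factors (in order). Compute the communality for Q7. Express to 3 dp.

0.489

h² = (-0.15)² + 0.26² + 0.31² + 0.55² = 0.0225 + 0.0676 + 0.0961 + 0.3025 = 0.4887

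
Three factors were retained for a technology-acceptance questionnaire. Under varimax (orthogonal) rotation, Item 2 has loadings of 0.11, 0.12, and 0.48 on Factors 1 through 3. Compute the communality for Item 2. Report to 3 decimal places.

0.257

h² = 0.11² + 0.12² + 0.48² = 0.0121 + 0.0144 + 0.2304 = 0.2569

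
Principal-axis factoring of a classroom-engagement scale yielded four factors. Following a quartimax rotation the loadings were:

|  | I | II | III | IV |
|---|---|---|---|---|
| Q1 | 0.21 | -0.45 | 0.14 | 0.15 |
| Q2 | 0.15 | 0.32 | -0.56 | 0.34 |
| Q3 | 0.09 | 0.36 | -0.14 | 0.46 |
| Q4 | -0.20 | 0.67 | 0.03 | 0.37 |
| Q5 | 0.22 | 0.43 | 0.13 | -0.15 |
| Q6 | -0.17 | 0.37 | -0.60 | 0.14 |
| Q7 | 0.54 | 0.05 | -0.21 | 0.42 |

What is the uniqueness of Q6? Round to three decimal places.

h² = (-0.17)² + 0.37² + (-0.60)² + 0.14² = 0.0289 + 0.1369 + 0.3600 + 0.0196 = 0.5454
Uniqueness u² = 1 − h² = 1 − 0.5454 = 0.4546

0.455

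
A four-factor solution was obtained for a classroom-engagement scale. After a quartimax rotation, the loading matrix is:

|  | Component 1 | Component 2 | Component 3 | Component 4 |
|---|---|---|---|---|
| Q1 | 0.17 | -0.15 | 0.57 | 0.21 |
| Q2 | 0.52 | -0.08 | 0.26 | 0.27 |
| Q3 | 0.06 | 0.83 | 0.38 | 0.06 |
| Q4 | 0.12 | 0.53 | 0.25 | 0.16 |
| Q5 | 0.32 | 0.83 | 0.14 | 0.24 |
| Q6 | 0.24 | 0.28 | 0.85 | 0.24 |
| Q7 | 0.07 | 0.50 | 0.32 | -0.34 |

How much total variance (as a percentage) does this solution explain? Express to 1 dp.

61.7%

Communalities: 0.4204, 0.4173, 0.8405, 0.3834, 0.8685, 0.9161, 0.4729; Σh² = 4.3191.
Total variance with 7 standardized items is 7, so the solution explains 4.3191/7 = 0.6170 = 61.70%.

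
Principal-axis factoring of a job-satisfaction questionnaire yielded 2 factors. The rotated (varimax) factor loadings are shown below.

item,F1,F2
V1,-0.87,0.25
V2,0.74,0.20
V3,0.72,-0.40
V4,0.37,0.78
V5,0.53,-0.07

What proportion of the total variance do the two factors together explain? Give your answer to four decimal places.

Communalities: 0.8194, 0.5876, 0.6784, 0.7453, 0.2858; Σh² = 3.1165.
Total variance with 5 standardized items is 5, so the solution explains 3.1165/5 = 0.6233.

0.6233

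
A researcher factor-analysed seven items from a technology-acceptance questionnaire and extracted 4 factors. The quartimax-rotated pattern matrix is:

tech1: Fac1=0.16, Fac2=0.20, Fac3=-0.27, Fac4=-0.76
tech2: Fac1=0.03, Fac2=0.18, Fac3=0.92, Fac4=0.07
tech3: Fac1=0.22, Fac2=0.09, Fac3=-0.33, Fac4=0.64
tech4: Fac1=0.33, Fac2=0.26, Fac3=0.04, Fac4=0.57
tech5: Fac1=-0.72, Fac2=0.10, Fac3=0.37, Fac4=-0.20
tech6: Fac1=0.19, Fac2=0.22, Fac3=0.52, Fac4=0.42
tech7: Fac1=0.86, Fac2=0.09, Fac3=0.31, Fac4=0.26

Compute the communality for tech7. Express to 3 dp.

0.911

h² = 0.86² + 0.09² + 0.31² + 0.26² = 0.7396 + 0.0081 + 0.0961 + 0.0676 = 0.9114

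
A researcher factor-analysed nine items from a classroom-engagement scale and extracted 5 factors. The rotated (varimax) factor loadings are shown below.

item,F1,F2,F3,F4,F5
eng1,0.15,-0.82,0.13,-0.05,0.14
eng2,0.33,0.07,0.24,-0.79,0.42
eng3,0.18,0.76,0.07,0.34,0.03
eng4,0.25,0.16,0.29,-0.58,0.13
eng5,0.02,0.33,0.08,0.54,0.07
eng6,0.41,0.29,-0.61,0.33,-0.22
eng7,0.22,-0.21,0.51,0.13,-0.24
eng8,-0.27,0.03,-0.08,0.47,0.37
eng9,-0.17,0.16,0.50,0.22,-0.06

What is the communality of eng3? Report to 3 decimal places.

0.731

h² = 0.18² + 0.76² + 0.07² + 0.34² + 0.03² = 0.0324 + 0.5776 + 0.0049 + 0.1156 + 0.0009 = 0.7314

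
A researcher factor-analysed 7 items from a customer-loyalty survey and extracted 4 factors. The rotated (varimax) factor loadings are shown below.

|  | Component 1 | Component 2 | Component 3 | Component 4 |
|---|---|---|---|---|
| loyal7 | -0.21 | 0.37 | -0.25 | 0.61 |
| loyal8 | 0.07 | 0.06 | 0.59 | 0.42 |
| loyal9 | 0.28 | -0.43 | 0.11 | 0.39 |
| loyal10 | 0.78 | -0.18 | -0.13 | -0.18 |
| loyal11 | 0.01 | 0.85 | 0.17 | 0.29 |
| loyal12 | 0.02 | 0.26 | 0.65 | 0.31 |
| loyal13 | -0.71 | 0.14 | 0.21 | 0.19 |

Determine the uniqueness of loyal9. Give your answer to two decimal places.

0.57

h² = 0.28² + (-0.43)² + 0.11² + 0.39² = 0.0784 + 0.1849 + 0.0121 + 0.1521 = 0.4275
Uniqueness u² = 1 − h² = 1 − 0.4275 = 0.5725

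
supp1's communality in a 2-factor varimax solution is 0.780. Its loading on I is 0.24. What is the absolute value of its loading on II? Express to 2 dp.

0.85

Under orthogonal rotation h² = Σλ², so λ_II² = h² − (0.0576) = 0.780 − 0.0576 = 0.7224.
|λ| = √0.7224 = 0.8499.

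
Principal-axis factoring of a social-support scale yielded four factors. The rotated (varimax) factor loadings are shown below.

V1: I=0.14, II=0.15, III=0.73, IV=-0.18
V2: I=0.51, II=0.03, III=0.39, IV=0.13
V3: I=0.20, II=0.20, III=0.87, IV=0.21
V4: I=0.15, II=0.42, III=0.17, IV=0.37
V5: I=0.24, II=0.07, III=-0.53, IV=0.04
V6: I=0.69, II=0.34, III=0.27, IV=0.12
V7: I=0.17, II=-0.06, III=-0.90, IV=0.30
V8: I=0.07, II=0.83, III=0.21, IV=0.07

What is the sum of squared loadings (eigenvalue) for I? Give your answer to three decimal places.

SS loadings for I = 0.14² + 0.51² + 0.20² + 0.15² + 0.24² + 0.69² + 0.17² + 0.07² = 0.0196 + 0.2601 + 0.0400 + 0.0225 + 0.0576 + 0.4761 + 0.0289 + 0.0049 = 0.9097

0.910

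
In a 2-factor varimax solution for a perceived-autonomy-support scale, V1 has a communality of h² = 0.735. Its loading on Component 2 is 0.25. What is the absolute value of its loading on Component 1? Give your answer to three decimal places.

Under orthogonal rotation h² = Σλ², so λ_Component 1² = h² − (0.0625) = 0.735 − 0.0625 = 0.6725.
|λ| = √0.6725 = 0.8201.

0.820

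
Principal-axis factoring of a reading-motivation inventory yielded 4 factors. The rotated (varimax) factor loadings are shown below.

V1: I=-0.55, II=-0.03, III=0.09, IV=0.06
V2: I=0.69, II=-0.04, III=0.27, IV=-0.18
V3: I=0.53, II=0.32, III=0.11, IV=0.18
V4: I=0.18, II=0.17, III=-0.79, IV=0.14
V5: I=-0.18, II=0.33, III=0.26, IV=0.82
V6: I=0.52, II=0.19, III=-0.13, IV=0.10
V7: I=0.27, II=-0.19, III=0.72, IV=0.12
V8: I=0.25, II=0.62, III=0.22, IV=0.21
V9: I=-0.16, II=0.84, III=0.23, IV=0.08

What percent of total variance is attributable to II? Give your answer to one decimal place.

15.6%

SS loadings for II = (-0.03)² + (-0.04)² + 0.32² + 0.17² + 0.33² + 0.19² + (-0.19)² + 0.62² + 0.84² = 1.4049
With 9 standardized items, total variance = 9. Proportion = 1.4049/9 = 0.1561 → 15.61%.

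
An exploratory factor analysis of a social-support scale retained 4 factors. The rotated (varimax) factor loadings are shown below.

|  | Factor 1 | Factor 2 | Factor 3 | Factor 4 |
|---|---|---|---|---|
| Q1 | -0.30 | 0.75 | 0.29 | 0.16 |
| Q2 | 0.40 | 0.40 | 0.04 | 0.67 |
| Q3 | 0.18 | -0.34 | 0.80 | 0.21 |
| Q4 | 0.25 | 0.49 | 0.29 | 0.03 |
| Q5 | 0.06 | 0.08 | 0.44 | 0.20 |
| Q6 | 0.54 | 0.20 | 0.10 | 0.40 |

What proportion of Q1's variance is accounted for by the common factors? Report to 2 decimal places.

0.76

h² = (-0.30)² + 0.75² + 0.29² + 0.16² = 0.0900 + 0.5625 + 0.0841 + 0.0256 = 0.7622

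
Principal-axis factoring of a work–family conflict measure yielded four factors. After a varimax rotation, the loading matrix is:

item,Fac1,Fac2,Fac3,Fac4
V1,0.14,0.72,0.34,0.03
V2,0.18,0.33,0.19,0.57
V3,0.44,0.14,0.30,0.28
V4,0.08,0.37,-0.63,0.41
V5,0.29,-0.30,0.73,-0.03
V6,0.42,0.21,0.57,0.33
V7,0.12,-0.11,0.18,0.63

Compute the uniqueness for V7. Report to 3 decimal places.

h² = 0.12² + (-0.11)² + 0.18² + 0.63² = 0.0144 + 0.0121 + 0.0324 + 0.3969 = 0.4558
Uniqueness u² = 1 − h² = 1 − 0.4558 = 0.5442

0.544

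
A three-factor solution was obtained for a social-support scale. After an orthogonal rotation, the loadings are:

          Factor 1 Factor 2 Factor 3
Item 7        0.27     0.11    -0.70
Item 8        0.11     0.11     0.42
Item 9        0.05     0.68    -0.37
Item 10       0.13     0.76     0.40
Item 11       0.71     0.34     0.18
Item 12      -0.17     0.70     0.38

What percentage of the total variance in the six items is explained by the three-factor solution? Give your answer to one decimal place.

SS loadings by factor: 0.6374, 1.6698, 1.1401; total = 3.4473.
Total variance with 6 standardized items is 6, so the solution explains 3.4473/6 = 0.5746 = 57.45%.

57.5%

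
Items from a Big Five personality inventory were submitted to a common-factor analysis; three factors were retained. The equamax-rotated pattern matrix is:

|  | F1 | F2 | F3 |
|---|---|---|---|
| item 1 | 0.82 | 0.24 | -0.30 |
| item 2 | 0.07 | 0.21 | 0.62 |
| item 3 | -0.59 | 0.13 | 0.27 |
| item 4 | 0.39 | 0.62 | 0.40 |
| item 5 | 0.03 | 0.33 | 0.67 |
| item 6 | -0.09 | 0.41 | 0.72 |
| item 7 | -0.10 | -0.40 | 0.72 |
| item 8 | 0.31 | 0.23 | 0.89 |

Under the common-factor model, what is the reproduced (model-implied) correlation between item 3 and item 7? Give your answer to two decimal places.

0.20

r̂ = Σ λ_i·λ_j across factors = (-0.59)(-0.10) + (0.13)(-0.40) + (0.27)(0.72)
  = +0.0590 -0.0520 +0.1944 = 0.2014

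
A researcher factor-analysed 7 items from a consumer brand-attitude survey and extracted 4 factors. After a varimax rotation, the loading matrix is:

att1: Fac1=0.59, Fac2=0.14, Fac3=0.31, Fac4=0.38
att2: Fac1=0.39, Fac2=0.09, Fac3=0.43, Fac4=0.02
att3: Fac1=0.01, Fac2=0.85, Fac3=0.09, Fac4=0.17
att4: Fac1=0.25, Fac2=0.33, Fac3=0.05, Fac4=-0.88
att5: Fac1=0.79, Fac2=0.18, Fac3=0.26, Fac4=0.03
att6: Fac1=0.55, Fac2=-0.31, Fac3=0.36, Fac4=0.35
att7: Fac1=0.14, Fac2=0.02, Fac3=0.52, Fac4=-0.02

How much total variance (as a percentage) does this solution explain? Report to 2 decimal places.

61.83%

Communalities: 0.6082, 0.3455, 0.7596, 0.9483, 0.7250, 0.6507, 0.2908; Σh² = 4.3281.
Total variance with 7 standardized items is 7, so the solution explains 4.3281/7 = 0.6183 = 61.83%.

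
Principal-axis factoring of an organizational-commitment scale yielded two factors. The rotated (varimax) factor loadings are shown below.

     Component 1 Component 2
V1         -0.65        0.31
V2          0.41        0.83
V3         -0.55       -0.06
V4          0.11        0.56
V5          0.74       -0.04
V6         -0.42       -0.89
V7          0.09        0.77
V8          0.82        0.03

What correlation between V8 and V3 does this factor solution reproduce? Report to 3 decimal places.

r̂ = Σ λ_i·λ_j across factors = (0.82)(-0.55) + (0.03)(-0.06)
  = -0.4510 -0.0018 = -0.4528

-0.453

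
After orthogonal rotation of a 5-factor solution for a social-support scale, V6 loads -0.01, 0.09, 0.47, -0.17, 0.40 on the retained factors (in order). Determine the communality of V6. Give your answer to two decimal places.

h² = (-0.01)² + 0.09² + 0.47² + (-0.17)² + 0.40² = 0.0001 + 0.0081 + 0.2209 + 0.0289 + 0.1600 = 0.4180

0.42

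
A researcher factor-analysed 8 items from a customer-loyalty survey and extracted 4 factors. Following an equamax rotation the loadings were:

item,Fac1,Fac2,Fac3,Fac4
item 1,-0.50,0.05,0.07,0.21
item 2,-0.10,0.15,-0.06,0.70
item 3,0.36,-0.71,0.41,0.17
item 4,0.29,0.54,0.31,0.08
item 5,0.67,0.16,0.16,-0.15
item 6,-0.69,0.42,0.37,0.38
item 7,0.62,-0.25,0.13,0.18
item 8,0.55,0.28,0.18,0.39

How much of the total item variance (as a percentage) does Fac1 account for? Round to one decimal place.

26.1%

SS loadings for Fac1 = (-0.50)² + (-0.10)² + 0.36² + 0.29² + 0.67² + (-0.69)² + 0.62² + 0.55² = 2.0856
With 8 standardized items, total variance = 8. Proportion = 2.0856/8 = 0.2607 → 26.07%.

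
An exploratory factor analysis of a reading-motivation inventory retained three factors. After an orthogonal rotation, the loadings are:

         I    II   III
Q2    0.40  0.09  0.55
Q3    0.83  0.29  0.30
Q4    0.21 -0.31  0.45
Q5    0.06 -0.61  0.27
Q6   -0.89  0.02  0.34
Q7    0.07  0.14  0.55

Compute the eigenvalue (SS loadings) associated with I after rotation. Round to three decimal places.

1.694

SS loadings for I = 0.40² + 0.83² + 0.21² + 0.06² + (-0.89)² + 0.07² = 0.1600 + 0.6889 + 0.0441 + 0.0036 + 0.7921 + 0.0049 = 1.6936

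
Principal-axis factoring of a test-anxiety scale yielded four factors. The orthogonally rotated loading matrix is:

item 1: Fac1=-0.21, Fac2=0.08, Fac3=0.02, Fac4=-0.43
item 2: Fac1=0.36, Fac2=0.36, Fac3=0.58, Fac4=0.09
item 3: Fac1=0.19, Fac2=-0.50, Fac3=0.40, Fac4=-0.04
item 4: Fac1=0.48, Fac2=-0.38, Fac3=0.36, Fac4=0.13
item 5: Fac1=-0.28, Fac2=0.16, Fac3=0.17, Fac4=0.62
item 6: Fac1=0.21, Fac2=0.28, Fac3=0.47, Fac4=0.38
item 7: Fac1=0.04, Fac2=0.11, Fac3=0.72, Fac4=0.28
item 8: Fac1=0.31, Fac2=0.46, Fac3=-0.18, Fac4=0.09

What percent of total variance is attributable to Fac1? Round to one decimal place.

SS loadings for Fac1 = (-0.21)² + 0.36² + 0.19² + 0.48² + (-0.28)² + 0.21² + 0.04² + 0.31² = 0.6604
With 8 standardized items, total variance = 8. Proportion = 0.6604/8 = 0.0825 → 8.25%.

8.3%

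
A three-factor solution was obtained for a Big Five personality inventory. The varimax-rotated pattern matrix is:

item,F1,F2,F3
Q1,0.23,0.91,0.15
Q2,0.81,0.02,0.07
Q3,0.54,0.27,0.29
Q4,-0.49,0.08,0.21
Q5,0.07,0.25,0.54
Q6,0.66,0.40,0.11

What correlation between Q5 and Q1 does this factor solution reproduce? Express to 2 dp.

0.32

r̂ = Σ λ_i·λ_j across factors = (0.07)(0.23) + (0.25)(0.91) + (0.54)(0.15)
  = +0.0161 +0.2275 +0.0810 = 0.3246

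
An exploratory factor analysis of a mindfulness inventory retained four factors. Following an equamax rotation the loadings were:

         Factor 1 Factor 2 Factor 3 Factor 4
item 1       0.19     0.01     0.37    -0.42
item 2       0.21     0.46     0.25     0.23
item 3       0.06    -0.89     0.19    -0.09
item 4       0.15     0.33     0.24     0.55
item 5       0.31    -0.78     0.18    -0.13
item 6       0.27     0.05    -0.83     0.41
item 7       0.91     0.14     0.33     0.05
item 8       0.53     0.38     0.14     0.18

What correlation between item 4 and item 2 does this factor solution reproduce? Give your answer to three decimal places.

r̂ = Σ λ_i·λ_j across factors = (0.15)(0.21) + (0.33)(0.46) + (0.24)(0.25) + (0.55)(0.23)
  = +0.0315 +0.1518 +0.0600 +0.1265 = 0.3698

0.370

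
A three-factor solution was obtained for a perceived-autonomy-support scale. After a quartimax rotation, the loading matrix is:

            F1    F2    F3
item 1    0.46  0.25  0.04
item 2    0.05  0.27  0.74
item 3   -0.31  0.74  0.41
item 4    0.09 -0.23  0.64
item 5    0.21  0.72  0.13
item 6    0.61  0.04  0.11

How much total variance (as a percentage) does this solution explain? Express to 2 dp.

52.44%

Communalities: 0.2757, 0.6230, 0.8118, 0.4706, 0.5794, 0.3858; Σh² = 3.1463.
Total variance with 6 standardized items is 6, so the solution explains 3.1463/6 = 0.5244 = 52.44%.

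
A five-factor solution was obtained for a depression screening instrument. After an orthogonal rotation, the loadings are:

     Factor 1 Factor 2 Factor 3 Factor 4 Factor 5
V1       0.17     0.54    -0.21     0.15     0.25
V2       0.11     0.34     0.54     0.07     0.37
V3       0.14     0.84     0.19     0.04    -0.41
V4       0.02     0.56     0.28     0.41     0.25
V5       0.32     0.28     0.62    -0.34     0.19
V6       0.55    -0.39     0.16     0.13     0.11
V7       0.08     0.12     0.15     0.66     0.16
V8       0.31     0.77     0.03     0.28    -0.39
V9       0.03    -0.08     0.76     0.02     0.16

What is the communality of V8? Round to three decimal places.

h² = 0.31² + 0.77² + 0.03² + 0.28² + (-0.39)² = 0.0961 + 0.5929 + 0.0009 + 0.0784 + 0.1521 = 0.9204

0.920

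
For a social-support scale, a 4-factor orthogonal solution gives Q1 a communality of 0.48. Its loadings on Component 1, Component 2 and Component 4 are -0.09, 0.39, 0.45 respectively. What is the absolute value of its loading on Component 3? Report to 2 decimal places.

Under orthogonal rotation h² = Σλ², so λ_Component 3² = h² − (0.3627) = 0.48 − 0.3627 = 0.1173.
|λ| = √0.1173 = 0.3425.

0.34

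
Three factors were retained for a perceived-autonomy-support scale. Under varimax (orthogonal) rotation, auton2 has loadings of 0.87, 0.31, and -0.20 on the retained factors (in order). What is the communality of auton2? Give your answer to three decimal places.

0.893

h² = 0.87² + 0.31² + (-0.20)² = 0.7569 + 0.0961 + 0.0400 = 0.8930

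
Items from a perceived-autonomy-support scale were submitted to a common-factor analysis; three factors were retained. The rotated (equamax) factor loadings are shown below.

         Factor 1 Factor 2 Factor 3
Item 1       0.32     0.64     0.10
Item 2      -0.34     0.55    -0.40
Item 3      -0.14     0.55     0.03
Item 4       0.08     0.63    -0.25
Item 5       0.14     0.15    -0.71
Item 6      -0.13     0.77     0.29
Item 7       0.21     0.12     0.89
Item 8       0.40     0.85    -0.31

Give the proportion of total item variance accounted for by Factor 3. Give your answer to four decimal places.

0.2137

SS loadings for Factor 3 = 0.10² + (-0.40)² + 0.03² + (-0.25)² + (-0.71)² + 0.29² + 0.89² + (-0.31)² = 1.7098
Proportion of variance = 1.7098 / 8 = 0.2137.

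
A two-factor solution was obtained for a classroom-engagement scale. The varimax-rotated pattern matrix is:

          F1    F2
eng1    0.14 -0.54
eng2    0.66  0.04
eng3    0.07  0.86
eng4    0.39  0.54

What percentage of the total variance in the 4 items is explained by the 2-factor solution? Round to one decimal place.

48.4%

SS loadings by factor: 0.6122, 1.3244; total = 1.9366.
Total variance with 4 standardized items is 4, so the solution explains 1.9366/4 = 0.4842 = 48.41%.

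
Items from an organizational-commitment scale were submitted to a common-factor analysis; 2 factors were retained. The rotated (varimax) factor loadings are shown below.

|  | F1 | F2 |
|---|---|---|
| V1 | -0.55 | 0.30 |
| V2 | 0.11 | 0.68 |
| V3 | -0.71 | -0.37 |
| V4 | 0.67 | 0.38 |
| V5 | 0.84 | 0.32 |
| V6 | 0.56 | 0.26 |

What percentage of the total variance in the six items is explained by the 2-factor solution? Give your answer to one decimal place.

SS loadings by factor: 2.2868, 1.0037; total = 3.2905.
Total variance with 6 standardized items is 6, so the solution explains 3.2905/6 = 0.5484 = 54.84%.

54.8%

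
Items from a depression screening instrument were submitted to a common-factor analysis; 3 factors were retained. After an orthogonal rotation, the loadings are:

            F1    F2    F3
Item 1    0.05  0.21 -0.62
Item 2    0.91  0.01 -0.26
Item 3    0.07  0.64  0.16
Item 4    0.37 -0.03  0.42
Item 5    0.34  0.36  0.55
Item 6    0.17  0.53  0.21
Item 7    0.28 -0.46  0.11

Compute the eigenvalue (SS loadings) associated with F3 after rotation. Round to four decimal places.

1.0127

SS loadings for F3 = (-0.62)² + (-0.26)² + 0.16² + 0.42² + 0.55² + 0.21² + 0.11² = 0.3844 + 0.0676 + 0.0256 + 0.1764 + 0.3025 + 0.0441 + 0.0121 = 1.0127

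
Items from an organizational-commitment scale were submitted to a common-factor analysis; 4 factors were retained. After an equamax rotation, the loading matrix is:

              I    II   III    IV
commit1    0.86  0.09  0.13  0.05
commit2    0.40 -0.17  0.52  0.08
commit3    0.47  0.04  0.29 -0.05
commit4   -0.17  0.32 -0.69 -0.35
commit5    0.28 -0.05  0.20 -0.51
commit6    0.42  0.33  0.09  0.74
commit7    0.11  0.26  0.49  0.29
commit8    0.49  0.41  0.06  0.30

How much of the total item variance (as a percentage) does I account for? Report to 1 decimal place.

SS loadings for I = 0.86² + 0.40² + 0.47² + (-0.17)² + 0.28² + 0.42² + 0.11² + 0.49² = 1.6564
With 8 standardized items, total variance = 8. Proportion = 1.6564/8 = 0.2070 → 20.70%.

20.7%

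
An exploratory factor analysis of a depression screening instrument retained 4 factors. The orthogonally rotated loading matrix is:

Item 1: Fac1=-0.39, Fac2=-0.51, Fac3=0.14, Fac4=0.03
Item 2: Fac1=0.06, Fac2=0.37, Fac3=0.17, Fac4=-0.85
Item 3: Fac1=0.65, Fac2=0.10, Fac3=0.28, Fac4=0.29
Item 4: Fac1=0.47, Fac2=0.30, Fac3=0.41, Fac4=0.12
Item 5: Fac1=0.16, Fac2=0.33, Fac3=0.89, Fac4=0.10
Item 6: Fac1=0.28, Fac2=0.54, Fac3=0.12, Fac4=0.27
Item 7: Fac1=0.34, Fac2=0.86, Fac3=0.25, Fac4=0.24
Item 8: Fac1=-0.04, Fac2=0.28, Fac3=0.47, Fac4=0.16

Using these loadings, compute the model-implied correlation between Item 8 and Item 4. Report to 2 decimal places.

r̂ = Σ λ_i·λ_j across factors = (-0.04)(0.47) + (0.28)(0.30) + (0.47)(0.41) + (0.16)(0.12)
  = -0.0188 +0.0840 +0.1927 +0.0192 = 0.2771

0.28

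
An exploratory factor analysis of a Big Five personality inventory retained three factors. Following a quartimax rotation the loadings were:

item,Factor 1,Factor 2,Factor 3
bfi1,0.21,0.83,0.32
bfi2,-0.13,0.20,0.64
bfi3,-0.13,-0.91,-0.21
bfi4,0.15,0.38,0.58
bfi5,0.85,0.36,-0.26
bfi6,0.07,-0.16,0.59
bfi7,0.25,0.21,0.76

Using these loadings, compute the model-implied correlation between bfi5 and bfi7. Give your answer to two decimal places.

r̂ = Σ λ_i·λ_j across factors = (0.85)(0.25) + (0.36)(0.21) + (-0.26)(0.76)
  = +0.2125 +0.0756 -0.1976 = 0.0905

0.09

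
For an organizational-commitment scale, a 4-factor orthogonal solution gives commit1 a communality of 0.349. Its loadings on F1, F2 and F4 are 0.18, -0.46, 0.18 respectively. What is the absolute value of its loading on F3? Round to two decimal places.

Under orthogonal rotation h² = Σλ², so λ_F3² = h² − (0.2764) = 0.349 − 0.2764 = 0.0726.
|λ| = √0.0726 = 0.2694.

0.27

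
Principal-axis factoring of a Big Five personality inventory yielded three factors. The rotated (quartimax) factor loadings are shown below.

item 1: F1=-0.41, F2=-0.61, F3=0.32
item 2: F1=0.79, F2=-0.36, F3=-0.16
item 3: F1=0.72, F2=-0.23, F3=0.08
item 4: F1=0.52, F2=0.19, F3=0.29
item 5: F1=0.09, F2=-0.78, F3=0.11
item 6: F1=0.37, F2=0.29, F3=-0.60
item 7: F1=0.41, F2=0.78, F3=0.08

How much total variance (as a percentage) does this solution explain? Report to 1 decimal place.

SS loadings by factor: 1.8941, 1.8916, 0.5970; total = 4.3827.
Total variance with 7 standardized items is 7, so the solution explains 4.3827/7 = 0.6261 = 62.61%.

62.6%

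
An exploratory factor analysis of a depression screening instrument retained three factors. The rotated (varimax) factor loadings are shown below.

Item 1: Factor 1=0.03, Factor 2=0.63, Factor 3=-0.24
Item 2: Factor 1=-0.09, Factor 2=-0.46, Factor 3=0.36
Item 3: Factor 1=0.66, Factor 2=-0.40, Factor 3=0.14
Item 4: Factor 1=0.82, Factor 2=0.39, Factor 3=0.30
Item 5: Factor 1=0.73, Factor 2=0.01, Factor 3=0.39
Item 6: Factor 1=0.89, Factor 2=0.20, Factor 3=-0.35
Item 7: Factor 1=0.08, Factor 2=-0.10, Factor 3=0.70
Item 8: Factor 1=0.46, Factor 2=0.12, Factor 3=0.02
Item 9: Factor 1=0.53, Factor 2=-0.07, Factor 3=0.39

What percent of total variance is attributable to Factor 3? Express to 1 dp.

SS loadings for Factor 3 = (-0.24)² + 0.36² + 0.14² + 0.30² + 0.39² + (-0.35)² + 0.70² + 0.02² + 0.39² = 1.2139
With 9 standardized items, total variance = 9. Proportion = 1.2139/9 = 0.1349 → 13.49%.

13.5%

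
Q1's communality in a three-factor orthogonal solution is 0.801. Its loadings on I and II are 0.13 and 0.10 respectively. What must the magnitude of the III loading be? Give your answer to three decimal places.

Under orthogonal rotation h² = Σλ², so λ_III² = h² − (0.0269) = 0.801 − 0.0269 = 0.7741.
|λ| = √0.7741 = 0.8798.

0.880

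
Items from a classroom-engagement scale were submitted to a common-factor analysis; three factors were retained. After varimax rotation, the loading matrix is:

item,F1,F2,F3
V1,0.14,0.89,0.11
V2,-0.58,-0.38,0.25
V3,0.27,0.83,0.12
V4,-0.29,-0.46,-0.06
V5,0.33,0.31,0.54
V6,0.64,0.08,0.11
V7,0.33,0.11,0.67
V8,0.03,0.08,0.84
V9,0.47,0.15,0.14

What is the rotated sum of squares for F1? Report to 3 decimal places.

1.362

SS loadings for F1 = 0.14² + (-0.58)² + 0.27² + (-0.29)² + 0.33² + 0.64² + 0.33² + 0.03² + 0.47² = 0.0196 + 0.3364 + 0.0729 + 0.0841 + 0.1089 + 0.4096 + 0.1089 + 0.0009 + 0.2209 = 1.3622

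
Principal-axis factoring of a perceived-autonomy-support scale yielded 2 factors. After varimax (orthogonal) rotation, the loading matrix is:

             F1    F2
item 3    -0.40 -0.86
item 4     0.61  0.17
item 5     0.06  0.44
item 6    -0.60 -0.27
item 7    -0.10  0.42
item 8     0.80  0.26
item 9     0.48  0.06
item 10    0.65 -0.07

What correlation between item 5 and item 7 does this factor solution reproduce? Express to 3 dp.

0.179

r̂ = Σ λ_i·λ_j across factors = (0.06)(-0.10) + (0.44)(0.42)
  = -0.0060 +0.1848 = 0.1788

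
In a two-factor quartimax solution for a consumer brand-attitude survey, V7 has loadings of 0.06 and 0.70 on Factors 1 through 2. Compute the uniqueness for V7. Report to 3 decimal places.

h² = 0.06² + 0.70² = 0.0036 + 0.4900 = 0.4936
Uniqueness u² = 1 − h² = 1 − 0.4936 = 0.5064

0.506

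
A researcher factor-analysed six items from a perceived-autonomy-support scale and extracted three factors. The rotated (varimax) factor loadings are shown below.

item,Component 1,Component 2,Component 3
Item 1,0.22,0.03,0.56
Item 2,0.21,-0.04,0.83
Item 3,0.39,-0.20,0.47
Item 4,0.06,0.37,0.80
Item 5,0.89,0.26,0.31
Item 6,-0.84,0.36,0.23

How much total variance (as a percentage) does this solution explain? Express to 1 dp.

SS loadings by factor: 1.7459, 0.3766, 2.0124; total = 4.1349.
Total variance with 6 standardized items is 6, so the solution explains 4.1349/6 = 0.6892 = 68.92%.

68.9%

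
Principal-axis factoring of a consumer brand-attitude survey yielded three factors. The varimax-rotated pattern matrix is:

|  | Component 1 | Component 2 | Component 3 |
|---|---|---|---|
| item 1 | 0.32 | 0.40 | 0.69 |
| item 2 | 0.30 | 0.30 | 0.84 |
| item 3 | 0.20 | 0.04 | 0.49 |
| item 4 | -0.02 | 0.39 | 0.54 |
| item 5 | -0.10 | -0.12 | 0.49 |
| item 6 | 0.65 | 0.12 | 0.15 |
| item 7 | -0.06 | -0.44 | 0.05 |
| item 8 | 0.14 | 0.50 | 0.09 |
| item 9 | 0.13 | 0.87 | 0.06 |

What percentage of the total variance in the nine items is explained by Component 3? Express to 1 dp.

22.1%

SS loadings for Component 3 = 0.69² + 0.84² + 0.49² + 0.54² + 0.49² + 0.15² + 0.05² + 0.09² + 0.06² = 1.9902
With 9 standardized items, total variance = 9. Proportion = 1.9902/9 = 0.2211 → 22.11%.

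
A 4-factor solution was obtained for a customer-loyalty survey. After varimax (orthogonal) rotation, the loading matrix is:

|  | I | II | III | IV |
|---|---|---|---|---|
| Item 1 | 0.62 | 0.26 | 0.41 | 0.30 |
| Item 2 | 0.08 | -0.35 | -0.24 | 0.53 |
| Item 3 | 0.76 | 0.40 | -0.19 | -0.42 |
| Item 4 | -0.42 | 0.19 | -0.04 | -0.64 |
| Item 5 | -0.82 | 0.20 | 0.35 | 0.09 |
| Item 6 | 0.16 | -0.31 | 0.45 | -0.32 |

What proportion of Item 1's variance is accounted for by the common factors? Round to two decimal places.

h² = 0.62² + 0.26² + 0.41² + 0.30² = 0.3844 + 0.0676 + 0.1681 + 0.0900 = 0.7101

0.71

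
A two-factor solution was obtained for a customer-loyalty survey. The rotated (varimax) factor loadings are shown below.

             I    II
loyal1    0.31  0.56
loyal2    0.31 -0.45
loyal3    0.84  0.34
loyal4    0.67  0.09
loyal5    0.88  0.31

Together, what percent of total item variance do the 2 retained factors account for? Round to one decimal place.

SS loadings by factor: 2.1211, 0.7359; total = 2.8570.
Total variance with 5 standardized items is 5, so the solution explains 2.8570/5 = 0.5714 = 57.14%.

57.1%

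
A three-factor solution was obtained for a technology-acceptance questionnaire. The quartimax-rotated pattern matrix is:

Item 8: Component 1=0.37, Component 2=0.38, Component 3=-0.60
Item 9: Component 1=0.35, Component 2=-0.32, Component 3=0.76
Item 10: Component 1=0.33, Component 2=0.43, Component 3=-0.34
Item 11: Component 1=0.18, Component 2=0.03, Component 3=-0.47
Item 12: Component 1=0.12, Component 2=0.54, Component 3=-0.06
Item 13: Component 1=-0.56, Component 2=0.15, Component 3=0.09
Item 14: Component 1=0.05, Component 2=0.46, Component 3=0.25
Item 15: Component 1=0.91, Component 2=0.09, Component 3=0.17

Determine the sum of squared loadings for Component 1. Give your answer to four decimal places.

1.5593

SS loadings for Component 1 = 0.37² + 0.35² + 0.33² + 0.18² + 0.12² + (-0.56)² + 0.05² + 0.91² = 0.1369 + 0.1225 + 0.1089 + 0.0324 + 0.0144 + 0.3136 + 0.0025 + 0.8281 = 1.5593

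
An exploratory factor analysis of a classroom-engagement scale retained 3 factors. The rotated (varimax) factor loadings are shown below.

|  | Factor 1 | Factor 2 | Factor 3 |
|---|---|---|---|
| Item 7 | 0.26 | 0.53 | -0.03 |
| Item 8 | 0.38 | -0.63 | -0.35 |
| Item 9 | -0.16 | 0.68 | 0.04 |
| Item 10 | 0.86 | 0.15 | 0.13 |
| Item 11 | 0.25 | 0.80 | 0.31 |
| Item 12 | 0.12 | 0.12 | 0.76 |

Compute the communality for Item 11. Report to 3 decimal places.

h² = 0.25² + 0.80² + 0.31² = 0.0625 + 0.6400 + 0.0961 = 0.7986

0.799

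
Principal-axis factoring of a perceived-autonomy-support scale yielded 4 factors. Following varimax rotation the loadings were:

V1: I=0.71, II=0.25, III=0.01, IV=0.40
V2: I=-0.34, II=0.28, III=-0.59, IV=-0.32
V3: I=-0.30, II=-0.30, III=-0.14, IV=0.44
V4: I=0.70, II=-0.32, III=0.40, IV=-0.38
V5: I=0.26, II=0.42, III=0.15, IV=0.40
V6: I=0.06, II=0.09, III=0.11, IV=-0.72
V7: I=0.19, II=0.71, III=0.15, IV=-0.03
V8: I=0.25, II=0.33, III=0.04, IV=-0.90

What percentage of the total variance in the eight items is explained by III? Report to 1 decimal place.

7.3%

SS loadings for III = 0.01² + (-0.59)² + (-0.14)² + 0.40² + 0.15² + 0.11² + 0.15² + 0.04² = 0.5865
With 8 standardized items, total variance = 8. Proportion = 0.5865/8 = 0.0733 → 7.33%.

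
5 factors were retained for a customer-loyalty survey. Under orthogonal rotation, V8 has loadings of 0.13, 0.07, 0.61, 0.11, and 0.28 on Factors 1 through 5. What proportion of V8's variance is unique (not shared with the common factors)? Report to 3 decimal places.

h² = 0.13² + 0.07² + 0.61² + 0.11² + 0.28² = 0.0169 + 0.0049 + 0.3721 + 0.0121 + 0.0784 = 0.4844
Uniqueness u² = 1 − h² = 1 − 0.4844 = 0.5156

0.516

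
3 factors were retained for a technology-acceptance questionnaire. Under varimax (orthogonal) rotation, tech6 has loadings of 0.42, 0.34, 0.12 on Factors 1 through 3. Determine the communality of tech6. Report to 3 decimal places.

0.306

h² = 0.42² + 0.34² + 0.12² = 0.1764 + 0.1156 + 0.0144 = 0.3064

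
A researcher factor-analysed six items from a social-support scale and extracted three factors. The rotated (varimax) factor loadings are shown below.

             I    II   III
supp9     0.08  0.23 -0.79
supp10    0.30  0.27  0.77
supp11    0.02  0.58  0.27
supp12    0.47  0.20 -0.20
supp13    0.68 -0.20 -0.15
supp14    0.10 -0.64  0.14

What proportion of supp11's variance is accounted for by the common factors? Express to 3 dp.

h² = 0.02² + 0.58² + 0.27² = 0.0004 + 0.3364 + 0.0729 = 0.4097

0.410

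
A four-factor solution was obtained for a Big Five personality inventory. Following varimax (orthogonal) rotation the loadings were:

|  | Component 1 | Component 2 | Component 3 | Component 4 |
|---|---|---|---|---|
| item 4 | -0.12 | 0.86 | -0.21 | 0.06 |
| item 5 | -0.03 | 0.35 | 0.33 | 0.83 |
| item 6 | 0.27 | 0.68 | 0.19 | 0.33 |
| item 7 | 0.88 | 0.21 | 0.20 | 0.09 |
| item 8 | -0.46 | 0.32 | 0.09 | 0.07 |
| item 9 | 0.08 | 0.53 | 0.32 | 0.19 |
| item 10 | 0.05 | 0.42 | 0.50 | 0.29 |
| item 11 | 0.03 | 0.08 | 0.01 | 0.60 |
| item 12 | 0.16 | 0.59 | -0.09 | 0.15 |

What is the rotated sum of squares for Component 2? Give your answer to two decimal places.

2.28

SS loadings for Component 2 = 0.86² + 0.35² + 0.68² + 0.21² + 0.32² + 0.53² + 0.42² + 0.08² + 0.59² = 0.7396 + 0.1225 + 0.4624 + 0.0441 + 0.1024 + 0.2809 + 0.1764 + 0.0064 + 0.3481 = 2.2828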